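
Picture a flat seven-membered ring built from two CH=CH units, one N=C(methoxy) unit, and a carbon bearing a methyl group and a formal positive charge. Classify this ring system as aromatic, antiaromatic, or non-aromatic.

Aromatic

The p orbitals form a continuous loop: the double-bond atoms are sp², each contributing one p electron; the doubly-bonded nitrogens are pyridine-type — their lone pairs lie in the ring plane, leaving one electron in the p orbital; the carbocation has an empty p orbital. The ring is fully conjugated.
Tallying contributions gives 3 × 2 = 6 from the double-bond units + 0 from the C(methyl)(+) atom = 6.
That gives a 4n+2 count (6, n = 1).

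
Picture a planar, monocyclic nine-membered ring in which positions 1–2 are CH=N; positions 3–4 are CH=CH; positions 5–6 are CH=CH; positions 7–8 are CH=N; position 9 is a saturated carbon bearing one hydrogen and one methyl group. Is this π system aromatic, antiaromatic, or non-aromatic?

At the CH(methyl) position, that saturated carbon is sp³ and has no p orbital in the ring π system; the ring's p-orbital overlap is broken there.
Without a continuous loop of overlapping p orbitals the Hückel electron count never comes into play.

Non-aromatic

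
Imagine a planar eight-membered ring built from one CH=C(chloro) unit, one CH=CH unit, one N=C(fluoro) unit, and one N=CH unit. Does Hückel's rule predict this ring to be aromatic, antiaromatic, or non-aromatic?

Antiaromatic

Every ring atom contributes a p orbital perpendicular to the ring (the double-bond atoms are sp², each contributing one p electron; each sp² =N– keeps its lone pair in-plane and puts one electron into the π system), so the π system is cyclic and fully conjugated.
Tallying contributions gives 4 × 2 = 8 from the 4 double-bond units.
8 = 4(2); a planar, fully conjugated 4n system is antiaromatic.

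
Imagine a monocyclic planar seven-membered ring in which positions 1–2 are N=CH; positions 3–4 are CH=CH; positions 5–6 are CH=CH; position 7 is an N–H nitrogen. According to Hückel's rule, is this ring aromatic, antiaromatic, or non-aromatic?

Every ring atom contributes a p orbital perpendicular to the ring (the double-bond atoms are sp², each contributing one p electron; each sp² =N– keeps its lone pair in-plane and puts one electron into the π system; the pyrrole-type nitrogen donates its lone pair from the p orbital), so the π system is cyclic and fully conjugated.
Counting π electrons: 3 × 2 = 6 from the double-bond units + 2 from the NH atom = 8.
8 is a 4n count (n = 2), so the planar conjugated ring is antiaromatic.

Antiaromatic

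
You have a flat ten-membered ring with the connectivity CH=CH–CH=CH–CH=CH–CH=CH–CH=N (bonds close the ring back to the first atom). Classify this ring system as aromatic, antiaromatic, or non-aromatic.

Every ring atom contributes a p orbital perpendicular to the ring (each doubly-bonded ring atom is sp² with one p-orbital electron; the doubly-bonded nitrogens are pyridine-type — their lone pairs lie in the ring plane, leaving one electron in the p orbital), so the π system is cyclic and fully conjugated.
Adding the contributions, 5 × 2 = 10 from the 5 double-bond units.
With 10 π electrons (n = 2), the Hückel 4n+2 condition holds.

Aromatic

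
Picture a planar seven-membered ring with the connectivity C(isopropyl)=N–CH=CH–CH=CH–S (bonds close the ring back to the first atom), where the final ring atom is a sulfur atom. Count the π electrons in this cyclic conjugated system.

Every ring atom contributes a p orbital perpendicular to the ring (every atom in a ring double bond is sp² and brings one electron to the p orbital; the doubly-bonded nitrogens are pyridine-type — their lone pairs lie in the ring plane, leaving one electron in the p orbital; the sulfur donates one lone pair from its p orbital), so the π system is cyclic and fully conjugated.
Counting π electrons: 3 × 2 = 6 from the double-bond units + 2 from the S atom = 8.

8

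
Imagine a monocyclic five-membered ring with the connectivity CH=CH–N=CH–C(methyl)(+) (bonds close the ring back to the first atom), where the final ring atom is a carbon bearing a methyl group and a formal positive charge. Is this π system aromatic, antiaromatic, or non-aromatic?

All ring atoms are sp² and supply a p orbital to the ring (every atom in a ring double bond is sp² and brings one electron to the p orbital; the doubly-bonded nitrogens are pyridine-type — their lone pairs lie in the ring plane, leaving one electron in the p orbital; the carbocation has an empty p orbital); the conjugation is uninterrupted.
Tallying contributions gives 2 × 2 = 4 from the double-bond units + 0 from the C(methyl)(+) atom = 4.
4 is a 4n count (n = 1), so the planar conjugated ring is antiaromatic.

Antiaromatic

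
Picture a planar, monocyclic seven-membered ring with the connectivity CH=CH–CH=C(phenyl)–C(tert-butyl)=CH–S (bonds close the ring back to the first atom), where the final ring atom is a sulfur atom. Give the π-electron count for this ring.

All ring atoms are sp² and supply a p orbital to the ring (the double-bond atoms are sp², each contributing one p electron; the sulfur donates one lone pair from its p orbital); the conjugation is uninterrupted.
π-electron count: 3 × 2 = 6 from the double-bond units + 2 from the S atom = 8.

8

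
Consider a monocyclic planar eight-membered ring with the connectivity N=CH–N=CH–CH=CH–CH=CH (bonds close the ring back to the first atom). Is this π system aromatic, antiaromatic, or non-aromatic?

The p orbitals form a continuous loop: each doubly-bonded ring atom is sp² with one p-orbital electron; the doubly-bonded nitrogens are pyridine-type — their lone pairs lie in the ring plane, leaving one electron in the p orbital. The ring is fully conjugated.
Counting π electrons: 4 × 2 = 8 from the 4 double-bond units.
8 = 4(2); a planar, fully conjugated 4n system is antiaromatic.

Antiaromatic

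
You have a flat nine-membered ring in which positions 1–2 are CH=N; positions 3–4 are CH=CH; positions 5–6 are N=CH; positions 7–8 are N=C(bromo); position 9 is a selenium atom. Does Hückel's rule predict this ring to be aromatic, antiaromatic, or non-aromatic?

Aromatic

The p orbitals form a continuous loop: every atom in a ring double bond is sp² and brings one electron to the p orbital; each =N– nitrogen is pyridine-type (lone pair in the sp² plane, one electron in the p orbital); the selenium donates one lone pair from its p orbital. The ring is fully conjugated.
Counting π electrons: 4 × 2 = 8 from the double-bond units + 2 from the Se atom = 10.
That gives a 4n+2 count (10, n = 2).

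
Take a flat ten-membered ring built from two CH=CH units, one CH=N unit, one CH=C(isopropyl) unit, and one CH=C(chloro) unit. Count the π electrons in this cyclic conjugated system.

10

The p orbitals form a continuous loop: every atom in a ring double bond is sp² and brings one electron to the p orbital; the doubly-bonded nitrogens are pyridine-type — their lone pairs lie in the ring plane, leaving one electron in the p orbital. The ring is fully conjugated.
Tallying contributions gives 5 × 2 = 10 from the 5 double-bond units.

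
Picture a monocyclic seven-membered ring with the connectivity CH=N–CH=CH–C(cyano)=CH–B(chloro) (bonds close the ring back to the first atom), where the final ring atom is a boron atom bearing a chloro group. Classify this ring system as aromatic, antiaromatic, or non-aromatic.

The p orbitals form a continuous loop: each doubly-bonded ring atom is sp² with one p-orbital electron; each =N– nitrogen is pyridine-type (lone pair in the sp² plane, one electron in the p orbital); the boron has an empty p orbital. The ring is fully conjugated.
Adding the contributions, 3 × 2 = 6 from the double-bond units + 0 from the B(chloro) atom = 6.
Since 6 = 4·1 + 2, the ring meets the 4n+2 criterion.

Aromatic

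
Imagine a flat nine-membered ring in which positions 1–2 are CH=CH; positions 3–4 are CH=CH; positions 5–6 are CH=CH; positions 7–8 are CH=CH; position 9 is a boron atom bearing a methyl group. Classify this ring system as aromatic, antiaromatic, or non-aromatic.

The p orbitals form a continuous loop: the double-bond atoms are sp², each contributing one p electron; the boron has an empty p orbital. The ring is fully conjugated.
Counting π electrons: 4 × 2 = 8 from the double-bond units + 0 from the B(methyl) atom = 8.
8 = 4(2); a planar, fully conjugated 4n system is antiaromatic.

Antiaromatic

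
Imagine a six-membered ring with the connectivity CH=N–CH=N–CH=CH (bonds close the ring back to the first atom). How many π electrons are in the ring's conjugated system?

All ring atoms are sp² and supply a p orbital to the ring (every atom in a ring double bond is sp² and brings one electron to the p orbital; each sp² =N– keeps its lone pair in-plane and puts one electron into the π system); the conjugation is uninterrupted.
Adding the contributions, 3 × 2 = 6 from the 3 double-bond units.

6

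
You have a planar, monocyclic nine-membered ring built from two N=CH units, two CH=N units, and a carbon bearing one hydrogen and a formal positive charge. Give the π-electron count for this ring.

8

The p orbitals form a continuous loop: the double-bond atoms are sp², each contributing one p electron; each sp² =N– keeps its lone pair in-plane and puts one electron into the π system; the carbocation has an empty p orbital. The ring is fully conjugated.
π-electron count: 4 × 2 = 8 from the double-bond units + 0 from the CH(+) atom = 8.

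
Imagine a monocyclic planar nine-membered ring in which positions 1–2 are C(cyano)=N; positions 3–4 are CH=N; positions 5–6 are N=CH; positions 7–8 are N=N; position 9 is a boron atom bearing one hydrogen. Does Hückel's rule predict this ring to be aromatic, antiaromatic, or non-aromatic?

Antiaromatic

Check conjugation: the double-bond atoms are sp², each contributing one p electron; the doubly-bonded nitrogens are pyridine-type — their lone pairs lie in the ring plane, leaving one electron in the p orbital; the boron has an empty p orbital — every position has a p orbital, so the cyclic π system is continuous.
Tallying contributions gives 4 × 2 = 8 from the double-bond units + 0 from the BH atom = 8.
A 4n π count (8, n = 2) in a planar conjugated ring means antiaromatic.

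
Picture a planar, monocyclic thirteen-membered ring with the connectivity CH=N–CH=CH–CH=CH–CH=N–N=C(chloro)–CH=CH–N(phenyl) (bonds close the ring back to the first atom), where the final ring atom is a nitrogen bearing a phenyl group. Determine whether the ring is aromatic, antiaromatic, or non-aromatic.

Every ring atom contributes a p orbital perpendicular to the ring (every atom in a ring double bond is sp² and brings one electron to the p orbital; each =N– nitrogen is pyridine-type (lone pair in the sp² plane, one electron in the p orbital); the pyrrole-type nitrogen donates its lone pair from the p orbital), so the π system is cyclic and fully conjugated.
Counting π electrons: 6 × 2 = 12 from the double-bond units + 2 from the N(phenyl) atom = 14.
14 = 4(3) + 2, which satisfies Hückel's 4n+2 rule.

Aromatic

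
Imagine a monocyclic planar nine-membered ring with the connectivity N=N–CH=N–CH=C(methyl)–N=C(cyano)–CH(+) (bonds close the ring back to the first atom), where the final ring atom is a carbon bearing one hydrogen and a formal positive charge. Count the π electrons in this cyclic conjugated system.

Every ring atom contributes a p orbital perpendicular to the ring (each doubly-bonded ring atom is sp² with one p-orbital electron; each sp² =N– keeps its lone pair in-plane and puts one electron into the π system; the carbocation has an empty p orbital), so the π system is cyclic and fully conjugated.
Tallying contributions gives 4 × 2 = 8 from the double-bond units + 0 from the CH(+) atom = 8.

8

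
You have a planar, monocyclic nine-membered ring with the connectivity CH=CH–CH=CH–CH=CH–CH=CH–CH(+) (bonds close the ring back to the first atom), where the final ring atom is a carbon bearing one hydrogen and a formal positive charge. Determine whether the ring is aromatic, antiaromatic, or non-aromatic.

Antiaromatic

Check conjugation: the double-bond atoms are sp², each contributing one p electron; the carbocation has an empty p orbital — every position has a p orbital, so the cyclic π system is continuous.
π-electron count: 4 × 2 = 8 from the double-bond units + 0 from the CH(+) atom = 8.
8 = 4(2); a planar, fully conjugated 4n system is antiaromatic.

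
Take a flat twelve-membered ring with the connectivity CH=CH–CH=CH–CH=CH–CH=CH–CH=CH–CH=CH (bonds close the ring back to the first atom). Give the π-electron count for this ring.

12

Check conjugation: the double-bond atoms are sp², each contributing one p electron — every position has a p orbital, so the cyclic π system is continuous.
π-electron count: 6 × 2 = 12 from the 6 double-bond units.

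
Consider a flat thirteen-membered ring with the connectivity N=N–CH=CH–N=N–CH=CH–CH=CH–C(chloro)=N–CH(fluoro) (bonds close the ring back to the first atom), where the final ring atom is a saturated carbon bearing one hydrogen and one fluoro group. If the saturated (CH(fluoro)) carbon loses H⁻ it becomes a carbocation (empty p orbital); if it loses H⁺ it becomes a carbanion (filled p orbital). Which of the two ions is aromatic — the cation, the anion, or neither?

Once that carbon is sp², every ring atom has a p orbital and both ions are fully conjugated.
Cation: 6 × 2 + 0 = 12 π electrons → 4(3), antiaromatic.
Anion: 6 × 2 + 2 = 14 π electrons → 4(3)+2, aromatic.

The anion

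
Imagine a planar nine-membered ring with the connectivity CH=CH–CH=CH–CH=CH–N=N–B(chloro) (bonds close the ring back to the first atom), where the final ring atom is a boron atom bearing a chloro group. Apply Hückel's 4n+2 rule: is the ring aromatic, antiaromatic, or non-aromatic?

Antiaromatic

All ring atoms are sp² and supply a p orbital to the ring (the double-bond atoms are sp², each contributing one p electron; each sp² =N– keeps its lone pair in-plane and puts one electron into the π system; the boron has an empty p orbital); the conjugation is uninterrupted.
π-electron count: 4 × 2 = 8 from the double-bond units + 0 from the B(chloro) atom = 8.
With 8 = 4·2 π electrons, Hückel's rule classifies the planar ring as antiaromatic.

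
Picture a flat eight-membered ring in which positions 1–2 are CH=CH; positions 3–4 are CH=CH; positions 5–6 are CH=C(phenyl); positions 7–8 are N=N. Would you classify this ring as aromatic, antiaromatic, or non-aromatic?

Every ring atom contributes a p orbital perpendicular to the ring (every atom in a ring double bond is sp² and brings one electron to the p orbital; each sp² =N– keeps its lone pair in-plane and puts one electron into the π system), so the π system is cyclic and fully conjugated.
Adding the contributions, 4 × 2 = 8 from the 4 double-bond units.
With 8 = 4·2 π electrons, Hückel's rule classifies the planar ring as antiaromatic.

Antiaromatic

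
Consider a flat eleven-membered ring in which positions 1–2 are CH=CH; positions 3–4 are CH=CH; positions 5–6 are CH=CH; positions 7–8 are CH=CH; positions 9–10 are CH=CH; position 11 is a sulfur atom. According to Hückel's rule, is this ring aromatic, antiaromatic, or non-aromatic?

Antiaromatic

Check conjugation: each doubly-bonded ring atom is sp² with one p-orbital electron; the sulfur donates one lone pair from its p orbital — every position has a p orbital, so the cyclic π system is continuous.
Tallying contributions gives 5 × 2 = 10 from the double-bond units + 2 from the S atom = 12.
12 = 4(3); a planar, fully conjugated 4n system is antiaromatic.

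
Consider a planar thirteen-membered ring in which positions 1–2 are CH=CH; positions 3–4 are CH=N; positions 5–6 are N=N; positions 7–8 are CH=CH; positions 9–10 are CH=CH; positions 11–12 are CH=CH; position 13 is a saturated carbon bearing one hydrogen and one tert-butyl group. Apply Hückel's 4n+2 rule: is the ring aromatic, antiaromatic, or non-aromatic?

The CH(tert-butyl) carbon is saturated: that saturated carbon is sp³ and has no p orbital in the ring π system. Conjugation is not continuous around the ring.
Hückel's rule only applies to fully conjugated rings, so this one is simply non-aromatic.

Non-aromatic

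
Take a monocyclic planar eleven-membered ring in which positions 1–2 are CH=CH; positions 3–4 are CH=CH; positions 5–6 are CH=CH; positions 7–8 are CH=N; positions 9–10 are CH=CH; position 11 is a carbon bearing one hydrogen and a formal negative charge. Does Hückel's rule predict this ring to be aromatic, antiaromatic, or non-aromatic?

Every ring atom contributes a p orbital perpendicular to the ring (every atom in a ring double bond is sp² and brings one electron to the p orbital; each sp² =N– keeps its lone pair in-plane and puts one electron into the π system; the carbanion's lone pair occupies the p orbital), so the π system is cyclic and fully conjugated.
Adding the contributions, 5 × 2 = 10 from the double-bond units + 2 from the CH(-) atom = 12.
A 4n π count (12, n = 3) in a planar conjugated ring means antiaromatic.

Antiaromatic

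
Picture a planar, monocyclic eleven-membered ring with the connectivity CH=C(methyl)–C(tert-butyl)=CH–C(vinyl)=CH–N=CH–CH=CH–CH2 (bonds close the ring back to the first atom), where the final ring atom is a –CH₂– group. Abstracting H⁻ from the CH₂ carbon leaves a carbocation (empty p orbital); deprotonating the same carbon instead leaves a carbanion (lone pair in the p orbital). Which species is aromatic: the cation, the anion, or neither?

The cation

Both ions have a continuous loop of p orbitals — each ring atom is sp².
Cation: 5 × 2 + 0 = 10 π electrons → 4(2)+2, aromatic.
Anion: 5 × 2 + 2 = 12 π electrons → 4(3), antiaromatic.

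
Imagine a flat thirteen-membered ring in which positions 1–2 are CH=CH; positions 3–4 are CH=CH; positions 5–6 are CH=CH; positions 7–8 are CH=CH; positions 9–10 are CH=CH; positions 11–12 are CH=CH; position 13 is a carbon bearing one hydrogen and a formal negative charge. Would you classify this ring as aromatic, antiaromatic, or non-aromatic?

Aromatic

All ring atoms are sp² and supply a p orbital to the ring (every atom in a ring double bond is sp² and brings one electron to the p orbital; the carbanion's lone pair occupies the p orbital); the conjugation is uninterrupted.
Adding the contributions, 6 × 2 = 12 from the double-bond units + 2 from the CH(-) atom = 14.
Since 14 = 4·3 + 2, the ring meets the 4n+2 criterion.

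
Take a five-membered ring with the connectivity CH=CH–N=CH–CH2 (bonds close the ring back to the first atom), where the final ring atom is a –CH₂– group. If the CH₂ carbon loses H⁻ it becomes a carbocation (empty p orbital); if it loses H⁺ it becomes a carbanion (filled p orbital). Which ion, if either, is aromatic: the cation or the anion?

Both ions have a continuous loop of p orbitals — each ring atom is sp².
Cation: 2 × 2 + 0 = 4 π electrons → 4(1), antiaromatic.
Anion: 2 × 2 + 2 = 6 π electrons → 4(1)+2, aromatic.

The anion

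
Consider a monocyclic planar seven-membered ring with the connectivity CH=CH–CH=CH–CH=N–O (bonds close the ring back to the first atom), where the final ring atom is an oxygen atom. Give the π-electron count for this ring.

Check conjugation: each doubly-bonded ring atom is sp² with one p-orbital electron; each =N– nitrogen is pyridine-type (lone pair in the sp² plane, one electron in the p orbital); the oxygen donates one lone pair from its p orbital — every position has a p orbital, so the cyclic π system is continuous.
π-electron count: 3 × 2 = 6 from the double-bond units + 2 from the O atom = 8.

8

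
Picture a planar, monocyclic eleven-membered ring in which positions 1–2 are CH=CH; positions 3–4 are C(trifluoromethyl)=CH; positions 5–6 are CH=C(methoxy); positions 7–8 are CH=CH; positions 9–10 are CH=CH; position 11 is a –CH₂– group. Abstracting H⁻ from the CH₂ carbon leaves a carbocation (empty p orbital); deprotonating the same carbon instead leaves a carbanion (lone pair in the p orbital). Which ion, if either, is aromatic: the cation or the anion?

In both ions every ring atom is sp² and contributes a p orbital, so both rings are fully conjugated.
Cation: 5 × 2 + 0 = 10 π electrons → 4(2)+2, aromatic.
Anion: 5 × 2 + 2 = 12 π electrons → 4(3), antiaromatic.

The cation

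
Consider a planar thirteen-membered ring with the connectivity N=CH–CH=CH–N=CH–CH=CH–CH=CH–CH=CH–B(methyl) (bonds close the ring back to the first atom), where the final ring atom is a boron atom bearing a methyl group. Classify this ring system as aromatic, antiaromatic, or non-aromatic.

Antiaromatic

Check conjugation: every atom in a ring double bond is sp² and brings one electron to the p orbital; the doubly-bonded nitrogens are pyridine-type — their lone pairs lie in the ring plane, leaving one electron in the p orbital; the boron has an empty p orbital — every position has a p orbital, so the cyclic π system is continuous.
Adding the contributions, 6 × 2 = 12 from the double-bond units + 0 from the B(methyl) atom = 12.
12 = 4(3); a planar, fully conjugated 4n system is antiaromatic.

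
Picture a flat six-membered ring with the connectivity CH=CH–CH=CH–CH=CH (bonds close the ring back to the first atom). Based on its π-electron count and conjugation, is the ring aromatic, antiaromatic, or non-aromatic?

The p orbitals form a continuous loop: the double-bond atoms are sp², each contributing one p electron. The ring is fully conjugated.
Adding the contributions, 3 × 2 = 6 from the 3 double-bond units.
6 = 4(1) + 2, which satisfies Hückel's 4n+2 rule.
(This ring is benzene.)

Aromatic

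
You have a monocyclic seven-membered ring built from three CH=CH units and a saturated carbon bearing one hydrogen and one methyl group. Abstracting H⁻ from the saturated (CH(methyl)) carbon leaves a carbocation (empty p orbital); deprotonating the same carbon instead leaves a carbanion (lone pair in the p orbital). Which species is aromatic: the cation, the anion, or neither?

The cation

Both ions have a continuous loop of p orbitals — each ring atom is sp².
Cation: 3 × 2 + 0 = 6 π electrons → 4(1)+2, aromatic.
Anion: 3 × 2 + 2 = 8 π electrons → 4(2), antiaromatic.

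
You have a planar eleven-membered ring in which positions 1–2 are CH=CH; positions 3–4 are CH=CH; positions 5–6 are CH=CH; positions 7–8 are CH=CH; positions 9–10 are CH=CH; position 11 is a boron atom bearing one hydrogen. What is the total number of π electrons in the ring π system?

10

All ring atoms are sp² and supply a p orbital to the ring (each doubly-bonded ring atom is sp² with one p-orbital electron; the boron has an empty p orbital); the conjugation is uninterrupted.
Adding the contributions, 5 × 2 = 10 from the double-bond units + 0 from the BH atom = 10.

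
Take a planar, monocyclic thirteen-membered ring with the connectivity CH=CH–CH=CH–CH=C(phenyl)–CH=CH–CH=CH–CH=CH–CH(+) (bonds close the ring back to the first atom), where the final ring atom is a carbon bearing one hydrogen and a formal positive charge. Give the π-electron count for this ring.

The p orbitals form a continuous loop: every atom in a ring double bond is sp² and brings one electron to the p orbital; the carbocation has an empty p orbital. The ring is fully conjugated.
Adding the contributions, 6 × 2 = 12 from the double-bond units + 0 from the CH(+) atom = 12.

12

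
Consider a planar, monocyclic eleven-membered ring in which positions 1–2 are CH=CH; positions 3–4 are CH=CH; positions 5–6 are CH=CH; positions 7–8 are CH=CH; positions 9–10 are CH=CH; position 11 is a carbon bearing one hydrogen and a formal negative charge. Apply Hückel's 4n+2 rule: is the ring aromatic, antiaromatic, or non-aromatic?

Every ring atom contributes a p orbital perpendicular to the ring (each doubly-bonded ring atom is sp² with one p-orbital electron; the carbanion's lone pair occupies the p orbital), so the π system is cyclic and fully conjugated.
π-electron count: 5 × 2 = 10 from the double-bond units + 2 from the CH(-) atom = 12.
A 4n π count (12, n = 3) in a planar conjugated ring means antiaromatic.

Antiaromatic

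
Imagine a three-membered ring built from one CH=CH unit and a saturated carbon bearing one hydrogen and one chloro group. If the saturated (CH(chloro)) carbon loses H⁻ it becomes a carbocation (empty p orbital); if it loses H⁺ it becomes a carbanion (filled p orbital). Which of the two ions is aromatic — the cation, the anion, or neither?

The cation

In both ions every ring atom is sp² and contributes a p orbital, so both rings are fully conjugated.
Cation: 1 × 2 + 0 = 2 π electrons → 4(0)+2, aromatic.
Anion: 1 × 2 + 2 = 4 π electrons → 4(1), antiaromatic.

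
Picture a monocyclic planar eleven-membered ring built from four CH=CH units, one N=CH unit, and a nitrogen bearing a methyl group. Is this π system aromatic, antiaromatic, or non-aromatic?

The p orbitals form a continuous loop: the double-bond atoms are sp², each contributing one p electron; each =N– nitrogen is pyridine-type (lone pair in the sp² plane, one electron in the p orbital); the pyrrole-type nitrogen donates its lone pair from the p orbital. The ring is fully conjugated.
Adding the contributions, 5 × 2 = 10 from the double-bond units + 2 from the N(methyl) atom = 12.
12 = 4(3); a planar, fully conjugated 4n system is antiaromatic.

Antiaromatic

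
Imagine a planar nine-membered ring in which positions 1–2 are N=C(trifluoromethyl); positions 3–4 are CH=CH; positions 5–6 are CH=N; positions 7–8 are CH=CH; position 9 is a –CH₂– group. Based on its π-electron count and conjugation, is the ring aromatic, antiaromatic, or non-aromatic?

Because the tetrahedral CH₂ carbon is sp³ and has no p orbital in the ring π system at the CH2 position, the π system cannot extend all the way around the ring.
Without a continuous loop of overlapping p orbitals the Hückel electron count never comes into play.

Non-aromatic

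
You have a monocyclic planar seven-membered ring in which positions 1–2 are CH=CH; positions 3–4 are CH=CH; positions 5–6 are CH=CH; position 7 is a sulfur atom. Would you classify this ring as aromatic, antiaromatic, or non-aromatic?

Antiaromatic

All ring atoms are sp² and supply a p orbital to the ring (each doubly-bonded ring atom is sp² with one p-orbital electron; the sulfur donates one lone pair from its p orbital); the conjugation is uninterrupted.
π-electron count: 3 × 2 = 6 from the double-bond units + 2 from the S atom = 8.
8 = 4(2); a planar, fully conjugated 4n system is antiaromatic.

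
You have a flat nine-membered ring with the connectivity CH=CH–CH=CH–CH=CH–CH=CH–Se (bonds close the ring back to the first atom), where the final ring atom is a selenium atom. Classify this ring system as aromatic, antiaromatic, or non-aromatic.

Every ring atom contributes a p orbital perpendicular to the ring (the double-bond atoms are sp², each contributing one p electron; the selenium donates one lone pair from its p orbital), so the π system is cyclic and fully conjugated.
Counting π electrons: 4 × 2 = 8 from the double-bond units + 2 from the Se atom = 10.
With 10 π electrons (n = 2), the Hückel 4n+2 condition holds.

Aromatic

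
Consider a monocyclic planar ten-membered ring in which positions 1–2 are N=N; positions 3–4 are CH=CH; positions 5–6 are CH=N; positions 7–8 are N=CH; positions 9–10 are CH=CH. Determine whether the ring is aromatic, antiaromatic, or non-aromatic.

The p orbitals form a continuous loop: each doubly-bonded ring atom is sp² with one p-orbital electron; the doubly-bonded nitrogens are pyridine-type — their lone pairs lie in the ring plane, leaving one electron in the p orbital. The ring is fully conjugated.
Counting π electrons: 5 × 2 = 10 from the 5 double-bond units.
Since 10 = 4·2 + 2, the ring meets the 4n+2 criterion.

Aromatic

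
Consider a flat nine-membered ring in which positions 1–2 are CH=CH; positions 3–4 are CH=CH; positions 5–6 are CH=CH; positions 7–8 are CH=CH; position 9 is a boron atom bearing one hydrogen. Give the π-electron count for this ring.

8

Every ring atom contributes a p orbital perpendicular to the ring (each doubly-bonded ring atom is sp² with one p-orbital electron; the boron has an empty p orbital), so the π system is cyclic and fully conjugated.
Tallying contributions gives 4 × 2 = 8 from the double-bond units + 0 from the BH atom = 8.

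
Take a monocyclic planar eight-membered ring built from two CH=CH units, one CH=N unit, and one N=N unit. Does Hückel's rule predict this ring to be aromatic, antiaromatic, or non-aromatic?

Antiaromatic

All ring atoms are sp² and supply a p orbital to the ring (the double-bond atoms are sp², each contributing one p electron; each =N– nitrogen is pyridine-type (lone pair in the sp² plane, one electron in the p orbital)); the conjugation is uninterrupted.
Adding the contributions, 4 × 2 = 8 from the 4 double-bond units.
With 8 = 4·2 π electrons, Hückel's rule classifies the planar ring as antiaromatic.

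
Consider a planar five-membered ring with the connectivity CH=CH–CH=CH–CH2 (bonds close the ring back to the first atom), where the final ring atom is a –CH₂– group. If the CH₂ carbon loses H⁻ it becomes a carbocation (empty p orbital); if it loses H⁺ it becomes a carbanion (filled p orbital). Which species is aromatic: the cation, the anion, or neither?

The anion

In either ion the ring is fully conjugated: every atom, including the new sp² carbon, supplies a p orbital.
Cation: 2 × 2 + 0 = 4 π electrons → 4(1), antiaromatic.
Anion: 2 × 2 + 2 = 6 π electrons → 4(1)+2, aromatic.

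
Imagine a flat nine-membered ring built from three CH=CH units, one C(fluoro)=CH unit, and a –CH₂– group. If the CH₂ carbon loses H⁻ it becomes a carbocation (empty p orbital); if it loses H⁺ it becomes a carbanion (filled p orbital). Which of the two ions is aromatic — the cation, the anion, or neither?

The anion

Both ions have a continuous loop of p orbitals — each ring atom is sp².
Cation: 4 × 2 + 0 = 8 π electrons → 4(2), antiaromatic.
Anion: 4 × 2 + 2 = 10 π electrons → 4(2)+2, aromatic.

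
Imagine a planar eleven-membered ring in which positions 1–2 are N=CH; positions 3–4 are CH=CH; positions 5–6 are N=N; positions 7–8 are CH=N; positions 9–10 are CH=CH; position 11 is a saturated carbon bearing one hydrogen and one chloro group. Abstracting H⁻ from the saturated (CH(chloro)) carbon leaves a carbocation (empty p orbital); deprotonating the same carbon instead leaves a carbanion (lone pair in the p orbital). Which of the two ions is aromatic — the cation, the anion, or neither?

The cation

Both ions have a continuous loop of p orbitals — each ring atom is sp².
Cation: 5 × 2 + 0 = 10 π electrons → 4(2)+2, aromatic.
Anion: 5 × 2 + 2 = 12 π electrons → 4(3), antiaromatic.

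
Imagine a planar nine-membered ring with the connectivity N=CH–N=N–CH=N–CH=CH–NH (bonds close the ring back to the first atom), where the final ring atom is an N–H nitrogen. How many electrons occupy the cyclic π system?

10

The p orbitals form a continuous loop: each doubly-bonded ring atom is sp² with one p-orbital electron; each sp² =N– keeps its lone pair in-plane and puts one electron into the π system; the pyrrole-type nitrogen donates its lone pair from the p orbital. The ring is fully conjugated.
Tallying contributions gives 4 × 2 = 8 from the double-bond units + 2 from the NH atom = 10.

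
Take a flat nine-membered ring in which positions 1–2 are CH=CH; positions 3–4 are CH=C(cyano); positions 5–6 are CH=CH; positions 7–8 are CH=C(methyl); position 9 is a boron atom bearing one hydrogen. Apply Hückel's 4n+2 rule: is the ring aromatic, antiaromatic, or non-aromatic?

Antiaromatic

Every ring atom contributes a p orbital perpendicular to the ring (the double-bond atoms are sp², each contributing one p electron; the boron has an empty p orbital), so the π system is cyclic and fully conjugated.
π-electron count: 4 × 2 = 8 from the double-bond units + 0 from the BH atom = 8.
A 4n π count (8, n = 2) in a planar conjugated ring means antiaromatic.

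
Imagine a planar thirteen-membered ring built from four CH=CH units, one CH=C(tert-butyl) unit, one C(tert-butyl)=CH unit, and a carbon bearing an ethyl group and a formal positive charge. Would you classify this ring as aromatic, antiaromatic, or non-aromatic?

All ring atoms are sp² and supply a p orbital to the ring (every atom in a ring double bond is sp² and brings one electron to the p orbital; the carbocation has an empty p orbital); the conjugation is uninterrupted.
Adding the contributions, 6 × 2 = 12 from the double-bond units + 0 from the C(ethyl)(+) atom = 12.
A 4n π count (12, n = 3) in a planar conjugated ring means antiaromatic.

Antiaromatic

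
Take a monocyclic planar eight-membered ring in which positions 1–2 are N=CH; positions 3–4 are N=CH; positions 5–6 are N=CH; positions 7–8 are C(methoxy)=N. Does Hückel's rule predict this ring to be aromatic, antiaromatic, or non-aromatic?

The p orbitals form a continuous loop: every atom in a ring double bond is sp² and brings one electron to the p orbital; each =N– nitrogen is pyridine-type (lone pair in the sp² plane, one electron in the p orbital). The ring is fully conjugated.
Tallying contributions gives 4 × 2 = 8 from the 4 double-bond units.
A 4n π count (8, n = 2) in a planar conjugated ring means antiaromatic.

Antiaromatic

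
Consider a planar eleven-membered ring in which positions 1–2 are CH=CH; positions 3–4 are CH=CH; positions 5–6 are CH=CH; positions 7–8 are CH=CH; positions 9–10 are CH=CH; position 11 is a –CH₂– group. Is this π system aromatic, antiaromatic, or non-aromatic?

The CH2 position has four σ bonds — the tetrahedral CH₂ carbon is sp³ and has no p orbital in the ring π system — so the cyclic conjugation is interrupted.
A ring that is not fully conjugated cannot be aromatic or antiaromatic regardless of its π-electron count.

Non-aromatic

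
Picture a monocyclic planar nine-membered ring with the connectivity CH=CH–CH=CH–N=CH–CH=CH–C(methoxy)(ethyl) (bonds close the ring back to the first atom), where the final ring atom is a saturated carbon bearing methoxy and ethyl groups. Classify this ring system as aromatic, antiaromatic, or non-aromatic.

Non-aromatic

The C(methoxy)(ethyl) position has four σ bonds — that saturated carbon is sp³ and has no p orbital in the ring π system — so the cyclic conjugation is interrupted.
Hückel's rule only applies to fully conjugated rings, so this one is simply non-aromatic.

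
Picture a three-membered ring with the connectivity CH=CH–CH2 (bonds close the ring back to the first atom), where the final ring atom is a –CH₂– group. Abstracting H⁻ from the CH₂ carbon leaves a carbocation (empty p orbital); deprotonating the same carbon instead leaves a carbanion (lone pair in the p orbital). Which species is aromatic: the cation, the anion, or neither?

In both ions every ring atom is sp² and contributes a p orbital, so both rings are fully conjugated.
Cation: 1 × 2 + 0 = 2 π electrons → 4(0)+2, aromatic.
Anion: 1 × 2 + 2 = 4 π electrons → 4(1), antiaromatic.

The cation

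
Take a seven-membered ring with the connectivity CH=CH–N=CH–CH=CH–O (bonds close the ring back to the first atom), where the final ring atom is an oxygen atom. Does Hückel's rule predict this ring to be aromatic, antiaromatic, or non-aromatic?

Antiaromatic

Every ring atom contributes a p orbital perpendicular to the ring (the double-bond atoms are sp², each contributing one p electron; each sp² =N– keeps its lone pair in-plane and puts one electron into the π system; the oxygen donates one lone pair from its p orbital), so the π system is cyclic and fully conjugated.
Adding the contributions, 3 × 2 = 6 from the double-bond units + 2 from the O atom = 8.
A 4n π count (8, n = 2) in a planar conjugated ring means antiaromatic.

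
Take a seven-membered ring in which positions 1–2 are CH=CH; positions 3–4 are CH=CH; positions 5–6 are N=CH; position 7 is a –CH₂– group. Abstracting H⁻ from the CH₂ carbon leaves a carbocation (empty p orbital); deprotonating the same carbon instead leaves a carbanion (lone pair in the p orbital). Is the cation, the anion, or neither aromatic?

The cation

Once that carbon is sp², every ring atom has a p orbital and both ions are fully conjugated.
Cation: 3 × 2 + 0 = 6 π electrons → 4(1)+2, aromatic.
Anion: 3 × 2 + 2 = 8 π electrons → 4(2), antiaromatic.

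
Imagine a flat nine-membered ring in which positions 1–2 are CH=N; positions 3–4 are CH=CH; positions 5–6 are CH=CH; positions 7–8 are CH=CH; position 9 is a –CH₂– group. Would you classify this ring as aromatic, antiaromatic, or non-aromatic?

Non-aromatic

At the CH2 position, the tetrahedral CH₂ carbon is sp³ and has no p orbital in the ring π system; the ring's p-orbital overlap is broken there.
Without a continuous loop of overlapping p orbitals the Hückel electron count never comes into play.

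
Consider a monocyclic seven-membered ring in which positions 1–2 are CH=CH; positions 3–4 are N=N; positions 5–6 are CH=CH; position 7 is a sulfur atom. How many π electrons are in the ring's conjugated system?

All ring atoms are sp² and supply a p orbital to the ring (each doubly-bonded ring atom is sp² with one p-orbital electron; each sp² =N– keeps its lone pair in-plane and puts one electron into the π system; the sulfur donates one lone pair from its p orbital); the conjugation is uninterrupted.
Adding the contributions, 3 × 2 = 6 from the double-bond units + 2 from the S atom = 8.

8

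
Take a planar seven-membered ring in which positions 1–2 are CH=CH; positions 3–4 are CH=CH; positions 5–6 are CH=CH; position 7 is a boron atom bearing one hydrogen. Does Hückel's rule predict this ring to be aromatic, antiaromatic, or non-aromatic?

All ring atoms are sp² and supply a p orbital to the ring (each doubly-bonded ring atom is sp² with one p-orbital electron; the boron has an empty p orbital); the conjugation is uninterrupted.
π-electron count: 3 × 2 = 6 from the double-bond units + 0 from the BH atom = 6.
6 = 4(1) + 2, which satisfies Hückel's 4n+2 rule.

Aromatic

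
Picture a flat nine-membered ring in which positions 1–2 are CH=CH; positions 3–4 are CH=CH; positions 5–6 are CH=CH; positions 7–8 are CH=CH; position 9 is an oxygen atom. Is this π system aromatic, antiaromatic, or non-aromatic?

All ring atoms are sp² and supply a p orbital to the ring (each doubly-bonded ring atom is sp² with one p-orbital electron; the oxygen donates one lone pair from its p orbital); the conjugation is uninterrupted.
Counting π electrons: 4 × 2 = 8 from the double-bond units + 2 from the O atom = 10.
10 = 4(2) + 2, which satisfies Hückel's 4n+2 rule.

Aromatic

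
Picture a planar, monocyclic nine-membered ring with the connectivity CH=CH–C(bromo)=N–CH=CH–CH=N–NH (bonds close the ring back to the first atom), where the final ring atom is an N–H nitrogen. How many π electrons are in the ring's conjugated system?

Every ring atom contributes a p orbital perpendicular to the ring (the double-bond atoms are sp², each contributing one p electron; the doubly-bonded nitrogens are pyridine-type — their lone pairs lie in the ring plane, leaving one electron in the p orbital; the pyrrole-type nitrogen donates its lone pair from the p orbital), so the π system is cyclic and fully conjugated.
Tallying contributions gives 4 × 2 = 8 from the double-bond units + 2 from the NH atom = 10.

10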